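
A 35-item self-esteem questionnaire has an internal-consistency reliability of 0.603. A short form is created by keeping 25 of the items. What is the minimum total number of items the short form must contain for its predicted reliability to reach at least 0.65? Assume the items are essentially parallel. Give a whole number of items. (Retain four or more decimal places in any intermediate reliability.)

43

First, r for the 25-item form: n = 25/35 = 0.7143, so r_25 = 0.7143·0.603/(1 + (0.7143 − 1)·0.603) = 0.5204
Length factor from the short form to reach 0.65: n' = 0.65(1 − 0.5204) / [0.5204(1 − 0.65)] ≈ 1.7115
Total items = 1.7115 × 25 = 42.79, rounded up to 43.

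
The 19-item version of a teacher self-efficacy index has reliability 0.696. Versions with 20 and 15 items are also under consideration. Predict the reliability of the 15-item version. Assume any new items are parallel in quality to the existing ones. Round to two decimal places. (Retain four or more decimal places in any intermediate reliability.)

0.64

Only the ratio of lengths matters: n = 15/19 = 0.7895
r_{15} = n·r / (1 + (n − 1)·r) = 0.5495 / 0.8535 ≈ 0.6438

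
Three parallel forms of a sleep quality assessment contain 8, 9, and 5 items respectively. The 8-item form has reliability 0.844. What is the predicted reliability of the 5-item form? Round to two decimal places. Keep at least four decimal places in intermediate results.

Only the ratio of lengths matters: n = 5/8 = 0.6250
r_{5} = n·r / (1 + (n − 1)·r) = 0.5275 / 0.6835 ≈ 0.7718

0.77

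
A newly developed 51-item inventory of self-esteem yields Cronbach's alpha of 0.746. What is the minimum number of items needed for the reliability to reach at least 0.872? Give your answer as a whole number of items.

119

Spearman-Brown solved for the length factor n:
n = r*(1 − r) / [ r (1 − r*) ]
n = 0.872 × (1 − 0.746) / [ 0.746 × (1 − 0.872) ]
n = 0.221488 / 0.095488 ≈ 2.3195
2.3195 × 51 = 118.29 → 119 items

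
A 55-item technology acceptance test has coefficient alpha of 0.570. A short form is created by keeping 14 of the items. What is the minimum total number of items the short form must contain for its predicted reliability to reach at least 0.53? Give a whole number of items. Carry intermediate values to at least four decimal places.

47

Short-form reliability: n = 14/55 = 0.2545; r_14 = n·r/(1+(n−1)r) ≈ 0.2523
Then solve for n' with r_old = 0.2523, r_target = 0.53: n' = 0.53(1 − 0.2523)/[0.2523(1 − 0.53)] = 3.3419
Total items = 3.3419 × 14 = 46.79, rounded up to 47.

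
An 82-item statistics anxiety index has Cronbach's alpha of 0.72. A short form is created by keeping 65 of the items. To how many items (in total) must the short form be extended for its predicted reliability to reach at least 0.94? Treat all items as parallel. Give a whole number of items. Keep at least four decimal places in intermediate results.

Short-form reliability: n = 65/82 = 0.7927; r_65 = n·r/(1+(n−1)r) ≈ 0.6709
Length factor from the short form to reach 0.94: n' = 0.94(1 − 0.6709) / [0.6709(1 − 0.94)] ≈ 7.6850
Items = 7.6850 × 65 ≈ 499.52 → 500

500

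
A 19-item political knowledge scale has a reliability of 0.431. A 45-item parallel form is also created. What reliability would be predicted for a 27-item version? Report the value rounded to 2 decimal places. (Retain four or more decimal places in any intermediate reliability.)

Only the ratio of lengths matters: n = 27/19 = 1.4211
r_{27} = n·r / (1 + (n − 1)·r) = 0.6125 / 1.1815 ≈ 0.5184

0.52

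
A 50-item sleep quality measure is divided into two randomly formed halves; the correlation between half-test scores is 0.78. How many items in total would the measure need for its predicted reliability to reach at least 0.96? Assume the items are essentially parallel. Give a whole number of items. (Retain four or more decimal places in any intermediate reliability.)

r_full = 2(0.78)/(1 + 0.78) = 0.8764
Solve Spearman-Brown for n: n = 0.96(1 − 0.8764) / [0.8764(1 − 0.96)] = 3.3848
Items = 3.3848 × 50 ≈ 169.24 → 170

170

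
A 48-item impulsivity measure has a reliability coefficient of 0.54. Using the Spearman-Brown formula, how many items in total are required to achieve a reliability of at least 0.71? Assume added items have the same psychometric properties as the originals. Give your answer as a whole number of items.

n = 0.71(1 − 0.54) / [0.54(1 − 0.71)]
  = 0.3266 / 0.1566 = 2.0856
2.0856 × 48 = 100.11 → 101 items

101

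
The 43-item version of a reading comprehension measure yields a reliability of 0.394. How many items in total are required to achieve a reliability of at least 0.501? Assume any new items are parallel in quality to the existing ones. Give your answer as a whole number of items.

67

Spearman-Brown solved for the length factor n:
n = r_target (1 − r_old) / [ r_old (1 − r_target) ]
n = 0.501 × (1 − 0.394) / [ 0.394 × (1 − 0.501) ]
n = 0.303606 / 0.196606 ≈ 1.5442
Items needed = n × 43 = 1.5442 × 43 ≈ 66.40 → round up to 67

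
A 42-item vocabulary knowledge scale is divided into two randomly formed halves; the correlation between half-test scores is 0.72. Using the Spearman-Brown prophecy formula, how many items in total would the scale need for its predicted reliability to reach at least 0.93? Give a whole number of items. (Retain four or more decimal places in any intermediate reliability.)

109

r_full = 2(0.72)/(1 + 0.72) = 0.8372
n = r_tgt(1 − r_full) / [r_full(1 − r_tgt)] = 0.93 × 0.1628 / (0.8372 × 0.07) ≈ 2.5835
Required items = 2.5835 × 42 = 108.51, so 109 items.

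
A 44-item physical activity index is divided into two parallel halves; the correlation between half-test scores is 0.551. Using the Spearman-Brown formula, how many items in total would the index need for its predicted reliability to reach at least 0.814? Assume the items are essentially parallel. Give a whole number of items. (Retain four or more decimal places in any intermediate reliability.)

Corrected full-test reliability: r_full = 2 × 0.551 / (1 + 0.551) ≈ 0.7105
n = r_tgt(1 − r_full) / [r_full(1 − r_tgt)] = 0.814 × 0.2895 / (0.7105 × 0.186) ≈ 1.7832
Required items = 1.7832 × 44 = 78.46, so 79 items.

79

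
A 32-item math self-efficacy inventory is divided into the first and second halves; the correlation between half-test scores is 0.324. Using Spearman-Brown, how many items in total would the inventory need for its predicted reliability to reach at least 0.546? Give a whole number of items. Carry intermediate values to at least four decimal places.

41

r_full = 2(0.324)/(1 + 0.324) = 0.4894
Solve Spearman-Brown for n: n = 0.546(1 − 0.4894) / [0.4894(1 − 0.546)] = 1.2547
Required items = 1.2547 × 32 = 40.15, so 41 items.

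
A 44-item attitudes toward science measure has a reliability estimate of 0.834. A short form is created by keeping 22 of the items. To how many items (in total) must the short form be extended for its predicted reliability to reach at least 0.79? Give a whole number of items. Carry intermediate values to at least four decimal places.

Short-form reliability: n = 22/44 = 0.5000; r_22 = n·r/(1+(n−1)r) ≈ 0.7153
Length factor from the short form to reach 0.79: n' = 0.79(1 − 0.7153) / [0.7153(1 − 0.79)] ≈ 1.4973
Total items = 1.4973 × 22 = 32.94, rounded up to 33.

33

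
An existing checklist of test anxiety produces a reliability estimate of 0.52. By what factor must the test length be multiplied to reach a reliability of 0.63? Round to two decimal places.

Spearman-Brown solved for the length factor n:
n = r*(1 − r) / [ r (1 − r*) ]
n = 0.63 × (1 − 0.52) / [ 0.52 × (1 − 0.63) ]
  = 0.3024 / 0.1924 = 1.5717

1.57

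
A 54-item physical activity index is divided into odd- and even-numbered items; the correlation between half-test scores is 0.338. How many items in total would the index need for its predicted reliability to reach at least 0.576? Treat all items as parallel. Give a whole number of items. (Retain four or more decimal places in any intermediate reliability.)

r_full = 2(0.338)/(1 + 0.338) = 0.5052
Solve Spearman-Brown for n: n = 0.576(1 − 0.5052) / [0.5052(1 − 0.576)] = 1.3305
Items = 1.3305 × 54 ≈ 71.85 → 72

72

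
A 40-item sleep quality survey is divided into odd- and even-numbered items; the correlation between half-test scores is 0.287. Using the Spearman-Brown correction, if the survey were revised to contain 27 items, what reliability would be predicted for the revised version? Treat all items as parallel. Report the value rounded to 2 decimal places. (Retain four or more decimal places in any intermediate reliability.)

0.35

Spearman-Brown correction (n = 2): r_full = 2·0.287/(1 + 0.287) = 0.4460
Length factor from 40 to 27 items: n = 27/40 = 0.6750
r_new = n·r_full / (1 + (n − 1)·r_full) = 0.3011 / 0.8550 ≈ 0.3522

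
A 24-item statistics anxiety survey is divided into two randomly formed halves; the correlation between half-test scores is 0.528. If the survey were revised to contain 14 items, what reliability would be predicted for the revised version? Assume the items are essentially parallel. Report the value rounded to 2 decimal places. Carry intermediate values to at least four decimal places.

First correct the split-half correlation to full-test reliability: r_full = 2 × 0.528 / (1 + 0.528) ≈ 0.6911
Length factor from 24 to 14 items: n = 14/24 = 0.5833
r_new = n·r_full / (1 + (n − 1)·r_full) = 0.4031 / 0.7120 ≈ 0.5662

0.57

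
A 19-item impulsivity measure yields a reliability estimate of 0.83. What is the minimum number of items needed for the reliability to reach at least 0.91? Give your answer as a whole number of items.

40

Spearman-Brown solved for the length factor n:
n = r_target (1 − r_old) / [ r_old (1 − r_target) ]
n = 0.91 × (1 − 0.83) / [ 0.83 × (1 − 0.91) ]
  = 0.1547 / 0.0747 = 2.0710
So the test needs 2.0710 × 19 ≈ 39.35 items; rounding up, 40.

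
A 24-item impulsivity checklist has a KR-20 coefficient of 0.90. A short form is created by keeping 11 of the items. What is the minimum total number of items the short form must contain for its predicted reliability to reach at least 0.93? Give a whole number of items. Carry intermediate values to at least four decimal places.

First, r for the 11-item form: n = 11/24 = 0.4583, so r_11 = 0.4583·0.90/(1 + (0.4583 − 1)·0.90) = 0.8049
Then solve for n' with r_old = 0.8049, r_target = 0.93: n' = 0.93(1 − 0.8049)/[0.8049(1 − 0.93)] = 3.2203
Total items = 3.2203 × 11 = 35.42, rounded up to 36.

36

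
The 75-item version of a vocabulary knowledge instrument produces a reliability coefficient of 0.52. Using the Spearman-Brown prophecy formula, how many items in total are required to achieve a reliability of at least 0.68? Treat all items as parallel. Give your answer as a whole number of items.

148

n = 0.68 × (1 − 0.52) / [ 0.52 × (1 − 0.68) ]
  = 0.3264 / 0.1664 = 1.9615
Items needed = n × 75 = 1.9615 × 75 ≈ 147.11 → round up to 148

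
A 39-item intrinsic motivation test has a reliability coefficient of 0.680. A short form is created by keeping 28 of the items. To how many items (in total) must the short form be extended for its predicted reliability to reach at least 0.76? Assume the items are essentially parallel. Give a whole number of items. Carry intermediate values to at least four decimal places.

Short-form reliability: n = 28/39 = 0.7179; r_28 = n·r/(1+(n−1)r) ≈ 0.6040
Then solve for n' with r_old = 0.6040, r_target = 0.76: n' = 0.76(1 − 0.6040)/[0.6040(1 − 0.76)] = 2.0762
Items = 2.0762 × 28 ≈ 58.13 → 59

59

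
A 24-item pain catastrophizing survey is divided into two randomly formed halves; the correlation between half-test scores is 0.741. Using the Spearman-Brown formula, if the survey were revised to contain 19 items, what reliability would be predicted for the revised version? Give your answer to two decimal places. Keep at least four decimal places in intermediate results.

0.82

Spearman-Brown correction (n = 2): r_full = 2·0.741/(1 + 0.741) = 0.8512
Length factor from 24 to 19 items: n = 19/24 = 0.7917
r_new = n·r_full / (1 + (n − 1)·r_full) = 0.6739 / 0.8227 ≈ 0.8191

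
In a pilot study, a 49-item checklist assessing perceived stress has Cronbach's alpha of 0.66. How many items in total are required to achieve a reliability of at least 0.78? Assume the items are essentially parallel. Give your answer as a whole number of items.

90

Invert Spearman-Brown to solve for n:
n = r_target (1 − r_old) / [ r_old (1 − r_target) ]
n = 0.78(1 − 0.66) / [0.66(1 − 0.78)]
n = 0.2652 / 0.1452 ≈ 1.8264
So the test needs 1.8264 × 49 ≈ 89.49 items; rounding up, 90.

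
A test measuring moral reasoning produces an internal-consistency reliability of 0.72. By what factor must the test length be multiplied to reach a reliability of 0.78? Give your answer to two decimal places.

Invert Spearman-Brown to solve for n:
n = r_target (1 − r_old) / [ r_old (1 − r_target) ]
n = 0.78(1 − 0.72) / [0.72(1 − 0.78)]
  = 0.2184 / 0.1584 = 1.3788

1.38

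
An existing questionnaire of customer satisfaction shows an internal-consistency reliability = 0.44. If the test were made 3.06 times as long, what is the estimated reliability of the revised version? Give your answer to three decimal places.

0.706

r_new = 3.06·0.44 / [1 + (3.06 − 1)·0.44]
     = 1.3464 / 1.9064 = 0.7063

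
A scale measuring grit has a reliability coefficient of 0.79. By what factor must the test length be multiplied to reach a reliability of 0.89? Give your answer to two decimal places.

n = 0.89(1 − 0.79) / [0.79(1 − 0.89)]
n = 0.1869 / 0.0869 ≈ 2.1507

2.15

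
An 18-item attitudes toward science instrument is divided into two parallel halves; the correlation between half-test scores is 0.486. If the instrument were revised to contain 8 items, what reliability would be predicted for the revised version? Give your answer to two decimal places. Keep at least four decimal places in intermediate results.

Spearman-Brown correction (n = 2): r_full = 2·0.486/(1 + 0.486) = 0.6541
Length factor from 18 to 8 items: n = 8/18 = 0.4444
r_new = n·r_full / (1 + (n − 1)·r_full) = 0.2907 / 0.6366 ≈ 0.4566

0.46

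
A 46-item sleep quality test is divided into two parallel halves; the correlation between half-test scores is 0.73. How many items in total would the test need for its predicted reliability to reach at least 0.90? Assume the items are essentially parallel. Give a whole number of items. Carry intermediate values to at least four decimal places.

77

Corrected full-test reliability: r_full = 2 × 0.73 / (1 + 0.73) ≈ 0.8439
Solve Spearman-Brown for n: n = 0.90(1 − 0.8439) / [0.8439(1 − 0.90)] = 1.6648
Required items = 1.6648 × 46 = 76.58, so 77 items.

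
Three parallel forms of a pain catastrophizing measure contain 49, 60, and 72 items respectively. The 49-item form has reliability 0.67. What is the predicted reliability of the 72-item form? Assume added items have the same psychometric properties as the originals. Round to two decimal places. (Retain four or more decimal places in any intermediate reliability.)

0.75

The 60-item form is not needed; work directly from the 49-item form with n = 72/49 = 1.4694.
r_{72} = n·r / (1 + (n − 1)·r) = 0.9845 / 1.3145 ≈ 0.7490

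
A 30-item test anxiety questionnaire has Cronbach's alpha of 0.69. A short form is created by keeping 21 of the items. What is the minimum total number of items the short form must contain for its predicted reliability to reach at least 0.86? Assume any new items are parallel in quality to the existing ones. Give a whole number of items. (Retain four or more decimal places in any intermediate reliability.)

83

First, r for the 21-item form: n = 21/30 = 0.7000, so r_21 = 0.7000·0.69/(1 + (0.7000 − 1)·0.69) = 0.6091
Then solve for n' with r_old = 0.6091, r_target = 0.86: n' = 0.86(1 − 0.6091)/[0.6091(1 − 0.86)] = 3.9423
Items = 3.9423 × 21 ≈ 82.79 → 83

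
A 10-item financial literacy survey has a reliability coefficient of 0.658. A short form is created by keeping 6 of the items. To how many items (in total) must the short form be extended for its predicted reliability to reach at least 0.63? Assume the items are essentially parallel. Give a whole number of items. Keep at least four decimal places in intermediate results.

First, r for the 6-item form: n = 6/10 = 0.6000, so r_6 = 0.6000·0.658/(1 + (0.6000 − 1)·0.658) = 0.5358
Then solve for n' with r_old = 0.5358, r_target = 0.63: n' = 0.63(1 − 0.5358)/[0.5358(1 − 0.63)] = 1.4752
Items = 1.4752 × 6 ≈ 8.85 → 9

9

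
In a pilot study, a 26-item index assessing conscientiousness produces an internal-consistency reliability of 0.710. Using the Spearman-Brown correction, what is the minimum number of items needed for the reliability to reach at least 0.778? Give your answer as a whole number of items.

Invert Spearman-Brown to solve for n:
n = r_target (1 − r_old) / [ r_old (1 − r_target) ]
n = 0.778(1 − 0.710) / [0.710(1 − 0.778)]
  = 0.225620 / 0.157620 = 1.4314
Items needed = n × 26 = 1.4314 × 26 ≈ 37.22 → round up to 38

38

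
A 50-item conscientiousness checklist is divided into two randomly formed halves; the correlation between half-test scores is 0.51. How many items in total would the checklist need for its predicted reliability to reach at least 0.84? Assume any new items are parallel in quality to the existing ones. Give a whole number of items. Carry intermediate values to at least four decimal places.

127

Corrected full-test reliability: r_full = 2 × 0.51 / (1 + 0.51) ≈ 0.6755
Solve Spearman-Brown for n: n = 0.84(1 − 0.6755) / [0.6755(1 − 0.84)] = 2.5220
Items = 2.5220 × 50 ≈ 126.10 → 127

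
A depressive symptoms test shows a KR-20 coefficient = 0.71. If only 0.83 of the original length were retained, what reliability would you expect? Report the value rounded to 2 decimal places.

Spearman-Brown: r_new = n·r / (1 + (n − 1)·r)
r_new = (0.83 × 0.71) / (1 + (0.83 − 1) × 0.71)
r_new = 0.5893 / 0.8793 ≈ 0.6702

0.67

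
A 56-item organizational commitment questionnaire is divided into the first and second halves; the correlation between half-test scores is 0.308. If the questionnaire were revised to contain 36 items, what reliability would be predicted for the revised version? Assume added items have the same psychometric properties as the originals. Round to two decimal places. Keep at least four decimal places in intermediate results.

0.36

First correct the split-half correlation to full-test reliability: r_full = 2 × 0.308 / (1 + 0.308) ≈ 0.4709
Then adjust to 36 items: n = 36/56 = 0.6429
r_new = n·r_full / (1 + (n − 1)·r_full) = 0.3027 / 0.8318 ≈ 0.3639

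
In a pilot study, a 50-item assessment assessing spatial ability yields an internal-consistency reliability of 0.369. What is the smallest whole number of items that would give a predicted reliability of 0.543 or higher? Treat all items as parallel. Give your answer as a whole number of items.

n = [0.543 × 0.631] / [0.369 × 0.457]
  = 0.342633 / 0.168633 = 2.0318
Items needed = n × 50 = 2.0318 × 50 ≈ 101.59 → round up to 102

102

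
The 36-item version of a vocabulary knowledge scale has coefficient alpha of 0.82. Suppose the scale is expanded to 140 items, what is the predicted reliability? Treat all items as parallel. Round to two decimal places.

0.95

The new length is 140/36 = 3.8889 times the old.
r_new = (3.8889 × 0.82) / (1 + (3.8889 − 1) × 0.82)
r_new = 3.1889 / 3.3689 ≈ 0.9466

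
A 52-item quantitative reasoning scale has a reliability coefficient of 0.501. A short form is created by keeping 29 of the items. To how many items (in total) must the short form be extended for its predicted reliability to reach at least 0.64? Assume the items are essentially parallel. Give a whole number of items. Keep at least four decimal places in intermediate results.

First, r for the 29-item form: n = 29/52 = 0.5577, so r_29 = 0.5577·0.501/(1 + (0.5577 − 1)·0.501) = 0.3589
Then solve for n' with r_old = 0.3589, r_target = 0.64: n' = 0.64(1 − 0.3589)/[0.3589(1 − 0.64)] = 3.1756
Items = 3.1756 × 29 ≈ 92.09 → 93

93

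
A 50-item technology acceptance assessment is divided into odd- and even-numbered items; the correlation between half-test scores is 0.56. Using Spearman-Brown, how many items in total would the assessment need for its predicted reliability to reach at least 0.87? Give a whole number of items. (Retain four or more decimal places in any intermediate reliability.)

r_full = 2(0.56)/(1 + 0.56) = 0.7179
n = r_tgt(1 − r_full) / [r_full(1 − r_tgt)] = 0.87 × 0.2821 / (0.7179 × 0.13) ≈ 2.6298
Required items = 2.6298 × 50 = 131.49, so 132 items.

132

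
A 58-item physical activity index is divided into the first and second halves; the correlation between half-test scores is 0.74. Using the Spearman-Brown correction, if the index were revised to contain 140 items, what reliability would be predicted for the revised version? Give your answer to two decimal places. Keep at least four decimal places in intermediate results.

Spearman-Brown correction (n = 2): r_full = 2·0.74/(1 + 0.74) = 0.8506
Length factor from 58 to 140 items: n = 140/58 = 2.4138
r_new = n·r_full / (1 + (n − 1)·r_full) = 2.0532 / 2.2026 ≈ 0.9322

0.93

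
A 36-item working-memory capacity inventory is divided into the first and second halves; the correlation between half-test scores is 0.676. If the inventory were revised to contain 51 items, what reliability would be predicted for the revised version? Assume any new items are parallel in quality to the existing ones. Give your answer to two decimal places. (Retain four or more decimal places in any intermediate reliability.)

0.86

Spearman-Brown correction (n = 2): r_full = 2·0.676/(1 + 0.676) = 0.8067
Then adjust to 51 items: n = 51/36 = 1.4167
r_new = n·r_full / (1 + (n − 1)·r_full) = 1.1429 / 1.3362 ≈ 0.8553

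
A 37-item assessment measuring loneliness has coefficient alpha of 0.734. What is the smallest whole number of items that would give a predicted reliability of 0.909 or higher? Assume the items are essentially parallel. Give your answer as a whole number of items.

n = 0.909(1 − 0.734) / [0.734(1 − 0.909)]
  = 0.241794 / 0.066794 = 3.6200
3.6200 × 37 = 133.94 → 134 items

134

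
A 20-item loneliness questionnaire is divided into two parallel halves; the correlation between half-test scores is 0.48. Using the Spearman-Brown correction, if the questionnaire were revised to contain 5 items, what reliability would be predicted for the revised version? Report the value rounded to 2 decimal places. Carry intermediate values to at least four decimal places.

First correct the split-half correlation to full-test reliability: r_full = 2 × 0.48 / (1 + 0.48) ≈ 0.6486
Then adjust to 5 items: n = 5/20 = 0.2500
r_new = n·r_full / (1 + (n − 1)·r_full) = 0.1621 / 0.5136 ≈ 0.3156

0.32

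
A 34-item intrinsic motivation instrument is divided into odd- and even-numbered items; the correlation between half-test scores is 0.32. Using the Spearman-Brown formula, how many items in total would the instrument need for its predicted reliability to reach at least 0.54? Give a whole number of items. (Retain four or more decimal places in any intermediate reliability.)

43

Corrected full-test reliability: r_full = 2 × 0.32 / (1 + 0.32) ≈ 0.4848
Solve Spearman-Brown for n: n = 0.54(1 − 0.4848) / [0.4848(1 − 0.54)] = 1.2475
Items = 1.2475 × 34 ≈ 42.41 → 43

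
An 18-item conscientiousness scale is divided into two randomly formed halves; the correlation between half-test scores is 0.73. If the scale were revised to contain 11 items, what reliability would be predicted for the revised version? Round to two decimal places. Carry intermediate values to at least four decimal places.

Full-test reliability from the split-half r: r_full = 2(0.73)/(1 + 0.73) = 0.8439
Length factor from 18 to 11 items: n = 11/18 = 0.6111
r_new = n·r_full / (1 + (n − 1)·r_full) = 0.5157 / 0.6718 ≈ 0.7676

0.77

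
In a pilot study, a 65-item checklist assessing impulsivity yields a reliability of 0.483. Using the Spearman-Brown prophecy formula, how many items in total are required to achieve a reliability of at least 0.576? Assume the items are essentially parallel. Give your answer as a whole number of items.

n = [0.576 × 0.517] / [0.483 × 0.424]
n = 0.297792 / 0.204792 ≈ 1.4541
Items needed = n × 65 = 1.4541 × 65 ≈ 94.52 → round up to 95

95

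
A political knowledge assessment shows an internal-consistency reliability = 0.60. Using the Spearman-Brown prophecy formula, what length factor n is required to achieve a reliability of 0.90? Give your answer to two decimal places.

6.00

Spearman-Brown solved for the length factor n:
n = r_target (1 − r_old) / [ r_old (1 − r_target) ]
n = 0.90(1 − 0.60) / [0.60(1 − 0.90)]
  = 0.3600 / 0.0600 = 6.0000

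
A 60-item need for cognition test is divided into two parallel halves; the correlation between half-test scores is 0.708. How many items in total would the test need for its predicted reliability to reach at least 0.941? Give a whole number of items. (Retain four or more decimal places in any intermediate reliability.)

198

Corrected full-test reliability: r_full = 2 × 0.708 / (1 + 0.708) ≈ 0.8290
n = r_tgt(1 − r_full) / [r_full(1 − r_tgt)] = 0.941 × 0.1710 / (0.8290 × 0.059) ≈ 3.2899
Items = 3.2899 × 60 ≈ 197.39 → 198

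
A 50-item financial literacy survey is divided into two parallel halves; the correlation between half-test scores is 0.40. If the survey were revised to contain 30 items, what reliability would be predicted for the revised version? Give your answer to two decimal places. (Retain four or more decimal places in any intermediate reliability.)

First correct the split-half correlation to full-test reliability: r_full = 2 × 0.40 / (1 + 0.40) ≈ 0.5714
Then adjust to 30 items: n = 30/50 = 0.6000
r_new = n·r_full / (1 + (n − 1)·r_full) = 0.3428 / 0.7714 ≈ 0.4444

0.44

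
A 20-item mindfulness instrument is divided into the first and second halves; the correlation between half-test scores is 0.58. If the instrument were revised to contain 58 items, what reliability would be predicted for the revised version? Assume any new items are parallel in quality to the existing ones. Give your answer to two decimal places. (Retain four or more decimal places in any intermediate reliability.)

First correct the split-half correlation to full-test reliability: r_full = 2 × 0.58 / (1 + 0.58) ≈ 0.7342
Then adjust to 58 items: n = 58/20 = 2.9000
r_new = n·r_full / (1 + (n − 1)·r_full) = 2.1292 / 2.3950 ≈ 0.8890

0.89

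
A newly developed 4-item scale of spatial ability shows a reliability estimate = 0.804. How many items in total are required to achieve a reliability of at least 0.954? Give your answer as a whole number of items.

21

Spearman-Brown solved for the length factor n:
n = r_target (1 − r_old) / [ r_old (1 − r_target) ]
n = [0.954 × 0.196] / [0.804 × 0.046]
n = 0.186984 / 0.036984 ≈ 5.0558
5.0558 × 4 = 20.22 → 21 items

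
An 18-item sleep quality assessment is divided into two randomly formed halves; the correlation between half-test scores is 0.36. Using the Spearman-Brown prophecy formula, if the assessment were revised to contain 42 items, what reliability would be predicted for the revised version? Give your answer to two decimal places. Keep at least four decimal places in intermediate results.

Full-test reliability from the split-half r: r_full = 2(0.36)/(1 + 0.36) = 0.5294
Then adjust to 42 items: n = 42/18 = 2.3333
r_new = n·r_full / (1 + (n − 1)·r_full) = 1.2352 / 1.7058 ≈ 0.7241

0.72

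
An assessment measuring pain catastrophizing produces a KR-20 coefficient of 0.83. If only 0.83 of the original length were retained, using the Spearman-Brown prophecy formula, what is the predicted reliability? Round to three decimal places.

0.802

r_new = (0.83 × 0.83) / (1 + (0.83 − 1) × 0.83)
     = 0.6889 / 0.8589 = 0.8021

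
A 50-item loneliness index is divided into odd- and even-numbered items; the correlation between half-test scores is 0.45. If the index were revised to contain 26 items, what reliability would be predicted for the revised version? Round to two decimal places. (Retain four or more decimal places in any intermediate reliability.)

First correct the split-half correlation to full-test reliability: r_full = 2 × 0.45 / (1 + 0.45) ≈ 0.6207
Length factor from 50 to 26 items: n = 26/50 = 0.5200
r_new = n·r_full / (1 + (n − 1)·r_full) = 0.3228 / 0.7021 ≈ 0.4598

0.46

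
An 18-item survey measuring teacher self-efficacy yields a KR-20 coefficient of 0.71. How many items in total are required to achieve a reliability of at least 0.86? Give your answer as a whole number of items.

Spearman-Brown solved for the length factor n:
n = r_target (1 − r_old) / [ r_old (1 − r_target) ]
n = [0.86 × 0.29] / [0.71 × 0.14]
n = 0.2494 / 0.0994 ≈ 2.5091
So the test needs 2.5091 × 18 ≈ 45.16 items; rounding up, 46.

46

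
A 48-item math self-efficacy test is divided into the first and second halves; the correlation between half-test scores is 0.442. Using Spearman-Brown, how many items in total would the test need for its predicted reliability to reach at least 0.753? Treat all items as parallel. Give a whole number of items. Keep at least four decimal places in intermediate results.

r_full = 2(0.442)/(1 + 0.442) = 0.6130
n = r_tgt(1 − r_full) / [r_full(1 − r_tgt)] = 0.753 × 0.3870 / (0.6130 × 0.247) ≈ 1.9246
Required items = 1.9246 × 48 = 92.38, so 93 items.

93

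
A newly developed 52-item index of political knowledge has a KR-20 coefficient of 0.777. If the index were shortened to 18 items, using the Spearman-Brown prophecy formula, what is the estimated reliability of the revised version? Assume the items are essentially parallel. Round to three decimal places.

0.547

Length ratio n = 18/52 = 0.3462
Apply the Spearman-Brown prophecy formula, r' = nr / [1 + (n − 1)r]:
r_new = 0.3462·0.777 / [1 + (0.3462 − 1)·0.777]
r_new = 0.2690 / 0.4920 ≈ 0.5467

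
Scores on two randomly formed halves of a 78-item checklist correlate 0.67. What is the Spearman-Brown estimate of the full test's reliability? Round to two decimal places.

0.80

r_full = 2r_hh / (1 + r_hh) = 2 × 0.67 / (1 + 0.67)
r_full = 1.3400 / 1.6700 ≈ 0.8024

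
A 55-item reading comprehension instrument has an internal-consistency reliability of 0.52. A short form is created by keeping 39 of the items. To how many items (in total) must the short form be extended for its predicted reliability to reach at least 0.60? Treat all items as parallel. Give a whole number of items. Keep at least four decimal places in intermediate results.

77

First, r for the 39-item form: n = 39/55 = 0.7091, so r_39 = 0.7091·0.52/(1 + (0.7091 − 1)·0.52) = 0.4345
Then solve for n' with r_old = 0.4345, r_target = 0.60: n' = 0.60(1 − 0.4345)/[0.4345(1 − 0.60)] = 1.9522
Total items = 1.9522 × 39 = 76.14, rounded up to 77.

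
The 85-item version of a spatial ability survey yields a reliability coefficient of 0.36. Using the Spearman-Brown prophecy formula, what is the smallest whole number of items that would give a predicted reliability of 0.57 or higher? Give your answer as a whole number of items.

n = 0.57(1 − 0.36) / [0.36(1 − 0.57)]
  = 0.3648 / 0.1548 = 2.3566
Items needed = n × 85 = 2.3566 × 85 ≈ 200.31 → round up to 201

201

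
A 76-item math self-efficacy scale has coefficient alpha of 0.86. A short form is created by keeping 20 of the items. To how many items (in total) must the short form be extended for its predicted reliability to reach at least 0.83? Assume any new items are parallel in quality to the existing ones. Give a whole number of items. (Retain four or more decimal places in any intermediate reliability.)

61

Short-form reliability: n = 20/76 = 0.2632; r_20 = n·r/(1+(n−1)r) ≈ 0.6179
Length factor from the short form to reach 0.83: n' = 0.83(1 − 0.6179) / [0.6179(1 − 0.83)] ≈ 3.0192
Total items = 3.0192 × 20 = 60.38, rounded up to 61.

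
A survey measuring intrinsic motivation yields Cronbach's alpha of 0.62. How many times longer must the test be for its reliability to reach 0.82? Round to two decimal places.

2.79

n = 0.82 × (1 − 0.62) / [ 0.62 × (1 − 0.82) ]
  = 0.3116 / 0.1116 = 2.7921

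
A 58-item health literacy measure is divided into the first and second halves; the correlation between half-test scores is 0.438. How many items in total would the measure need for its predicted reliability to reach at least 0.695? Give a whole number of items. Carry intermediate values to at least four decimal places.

85

r_full = 2(0.438)/(1 + 0.438) = 0.6092
n = r_tgt(1 − r_full) / [r_full(1 − r_tgt)] = 0.695 × 0.3908 / (0.6092 × 0.305) ≈ 1.4618
Required items = 1.4618 × 58 = 84.78, so 85 items.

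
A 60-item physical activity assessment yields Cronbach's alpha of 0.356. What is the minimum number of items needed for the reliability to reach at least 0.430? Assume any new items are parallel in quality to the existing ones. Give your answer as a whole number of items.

82

Spearman-Brown solved for the length factor n:
n = r_target (1 − r_old) / [ r_old (1 − r_target) ]
n = [0.430 × 0.644] / [0.356 × 0.570]
n = 0.276920 / 0.202920 ≈ 1.3647
Items needed = n × 60 = 1.3647 × 60 ≈ 81.88 → round up to 82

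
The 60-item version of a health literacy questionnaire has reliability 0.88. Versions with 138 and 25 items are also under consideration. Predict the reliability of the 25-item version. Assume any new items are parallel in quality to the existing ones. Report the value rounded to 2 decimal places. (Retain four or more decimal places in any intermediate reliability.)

0.75

The 138-item form is not needed; work directly from the 60-item form with n = 25/60 = 0.4167.
r_{25} = n·r / (1 + (n − 1)·r) = 0.3667 / 0.4867 ≈ 0.7534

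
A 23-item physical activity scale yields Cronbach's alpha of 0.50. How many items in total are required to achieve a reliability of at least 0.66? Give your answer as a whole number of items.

n = [0.66 × 0.50] / [0.50 × 0.34]
n = 0.3300 / 0.1700 ≈ 1.9412
Items needed = n × 23 = 1.9412 × 23 ≈ 44.65 → round up to 45

45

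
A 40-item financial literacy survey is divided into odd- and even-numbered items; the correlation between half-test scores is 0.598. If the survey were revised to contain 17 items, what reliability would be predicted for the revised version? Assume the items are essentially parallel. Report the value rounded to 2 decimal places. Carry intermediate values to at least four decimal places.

0.56

First correct the split-half correlation to full-test reliability: r_full = 2 × 0.598 / (1 + 0.598) ≈ 0.7484
Length factor from 40 to 17 items: n = 17/40 = 0.4250
r_new = n·r_full / (1 + (n − 1)·r_full) = 0.3181 / 0.5697 ≈ 0.5584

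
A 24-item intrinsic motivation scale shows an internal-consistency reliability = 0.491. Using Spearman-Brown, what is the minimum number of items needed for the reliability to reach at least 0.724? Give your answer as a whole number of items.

Invert Spearman-Brown to solve for n:
n = r*(1 − r) / [ r (1 − r*) ]
n = 0.724 × (1 − 0.491) / [ 0.491 × (1 − 0.724) ]
  = 0.368516 / 0.135516 = 2.7194
Items needed = n × 24 = 2.7194 × 24 ≈ 65.27 → round up to 66

66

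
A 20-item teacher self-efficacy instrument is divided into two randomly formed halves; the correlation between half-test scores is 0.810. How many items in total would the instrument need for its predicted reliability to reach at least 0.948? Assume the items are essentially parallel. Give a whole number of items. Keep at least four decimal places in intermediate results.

43

r_full = 2(0.810)/(1 + 0.810) = 0.8950
n = r_tgt(1 − r_full) / [r_full(1 − r_tgt)] = 0.948 × 0.1050 / (0.8950 × 0.052) ≈ 2.1388
Items = 2.1388 × 20 ≈ 42.78 → 43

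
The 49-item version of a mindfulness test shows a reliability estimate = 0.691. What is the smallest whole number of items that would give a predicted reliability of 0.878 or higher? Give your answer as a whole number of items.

158

Spearman-Brown solved for the length factor n:
n = r_target (1 − r_old) / [ r_old (1 − r_target) ]
n = [0.878 × 0.309] / [0.691 × 0.122]
n = 0.271302 / 0.084302 ≈ 3.2182
Items needed = n × 49 = 3.2182 × 49 ≈ 157.69 → round up to 158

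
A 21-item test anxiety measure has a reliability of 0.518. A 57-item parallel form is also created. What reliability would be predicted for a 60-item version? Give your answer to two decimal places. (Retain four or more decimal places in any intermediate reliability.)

The 57-item form is not needed; work directly from the 21-item form with n = 60/21 = 2.8571.
r_{60} = n·r / (1 + (n − 1)·r) = 1.4800 / 1.9620 ≈ 0.7543

0.75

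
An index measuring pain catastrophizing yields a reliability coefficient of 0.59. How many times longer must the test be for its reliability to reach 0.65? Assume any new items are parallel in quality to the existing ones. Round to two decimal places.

Rearranging the Spearman-Brown formula for n,
n = r*(1 − r) / [ r (1 − r*) ]
n = 0.65 × (1 − 0.59) / [ 0.59 × (1 − 0.65) ]
  = 0.2665 / 0.2065 = 1.2906

1.29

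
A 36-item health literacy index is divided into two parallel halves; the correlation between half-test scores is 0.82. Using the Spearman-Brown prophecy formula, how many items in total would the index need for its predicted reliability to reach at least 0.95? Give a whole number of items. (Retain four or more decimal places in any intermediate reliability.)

Corrected full-test reliability: r_full = 2 × 0.82 / (1 + 0.82) ≈ 0.9011
Solve Spearman-Brown for n: n = 0.95(1 − 0.9011) / [0.9011(1 − 0.95)] = 2.0853
Items = 2.0853 × 36 ≈ 75.07 → 76

76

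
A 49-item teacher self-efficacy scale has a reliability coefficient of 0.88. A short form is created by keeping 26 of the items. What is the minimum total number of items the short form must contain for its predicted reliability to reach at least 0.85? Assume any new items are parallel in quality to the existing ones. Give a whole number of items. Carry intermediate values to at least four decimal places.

Short-form reliability: n = 26/49 = 0.5306; r_26 = n·r/(1+(n−1)r) ≈ 0.7955
Length factor from the short form to reach 0.85: n' = 0.85(1 − 0.7955) / [0.7955(1 − 0.85)] ≈ 1.4567
Total items = 1.4567 × 26 = 37.87, rounded up to 38.

38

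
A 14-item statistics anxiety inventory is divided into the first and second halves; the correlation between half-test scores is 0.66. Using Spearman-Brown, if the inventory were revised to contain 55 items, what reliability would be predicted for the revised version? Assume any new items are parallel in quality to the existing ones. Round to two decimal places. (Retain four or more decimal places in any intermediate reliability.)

0.94

Full-test reliability from the split-half r: r_full = 2(0.66)/(1 + 0.66) = 0.7952
Then adjust to 55 items: n = 55/14 = 3.9286
r_new = n·r_full / (1 + (n − 1)·r_full) = 3.1240 / 3.3288 ≈ 0.9385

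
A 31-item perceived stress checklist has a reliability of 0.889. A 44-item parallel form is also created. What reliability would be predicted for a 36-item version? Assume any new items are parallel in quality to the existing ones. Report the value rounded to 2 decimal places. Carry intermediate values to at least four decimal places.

Only the ratio of lengths matters: n = 36/31 = 1.1613
r_{36} = n·r / (1 + (n − 1)·r) = 1.0324 / 1.1434 ≈ 0.9029

0.90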